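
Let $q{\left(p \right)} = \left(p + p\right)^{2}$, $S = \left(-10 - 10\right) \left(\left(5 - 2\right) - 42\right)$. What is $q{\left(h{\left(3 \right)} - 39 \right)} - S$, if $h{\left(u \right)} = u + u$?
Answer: $3576$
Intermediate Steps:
$h{\left(u \right)} = 2 u$
$S = 780$ ($S = - 20 \left(3 - 42\right) = \left(-20\right) \left(-39\right) = 780$)
$q{\left(p \right)} = 4 p^{2}$ ($q{\left(p \right)} = \left(2 p\right)^{2} = 4 p^{2}$)
$q{\left(h{\left(3 \right)} - 39 \right)} - S = 4 \left(2 \cdot 3 - 39\right)^{2} - 780 = 4 \left(6 - 39\right)^{2} - 780 = 4 \left(-33\right)^{2} - 780 = 4 \cdot 1089 - 780 = 4356 - 780 = 3576$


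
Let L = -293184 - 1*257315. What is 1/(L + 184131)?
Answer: -1/366368 ≈ -2.7295e-6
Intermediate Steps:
L = -550499 (L = -293184 - 257315 = -550499)
1/(L + 184131) = 1/(-550499 + 184131) = 1/(-366368) = -1/366368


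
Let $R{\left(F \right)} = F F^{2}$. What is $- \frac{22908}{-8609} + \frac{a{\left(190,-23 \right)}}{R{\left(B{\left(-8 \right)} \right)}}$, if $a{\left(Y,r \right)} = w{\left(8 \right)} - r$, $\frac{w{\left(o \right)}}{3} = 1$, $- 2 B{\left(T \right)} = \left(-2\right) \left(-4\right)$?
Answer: $\frac{621139}{275488} \approx 2.2547$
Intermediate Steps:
$B{\left(T \right)} = -4$ ($B{\left(T \right)} = - \frac{\left(-2\right) \left(-4\right)}{2} = \left(- \frac{1}{2}\right) 8 = -4$)
$w{\left(o \right)} = 3$ ($w{\left(o \right)} = 3 \cdot 1 = 3$)
$R{\left(F \right)} = F^{3}$
$a{\left(Y,r \right)} = 3 - r$
$- \frac{22908}{-8609} + \frac{a{\left(190,-23 \right)}}{R{\left(B{\left(-8 \right)} \right)}} = - \frac{22908}{-8609} + \frac{3 - -23}{\left(-4\right)^{3}} = \left(-22908\right) \left(- \frac{1}{8609}\right) + \frac{3 + 23}{-64} = \frac{22908}{8609} + 26 \left(- \frac{1}{64}\right) = \frac{22908}{8609} - \frac{13}{32} = \frac{621139}{275488}$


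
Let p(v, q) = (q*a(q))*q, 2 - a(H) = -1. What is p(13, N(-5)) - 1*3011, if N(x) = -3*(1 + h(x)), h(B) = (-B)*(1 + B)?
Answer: 6736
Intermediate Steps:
h(B) = -B*(1 + B)
a(H) = 3 (a(H) = 2 - 1*(-1) = 2 + 1 = 3)
N(x) = -3 + 3*x*(1 + x) (N(x) = -3*(1 - x*(1 + x)) = -3 + 3*x*(1 + x))
p(v, q) = 3*q² (p(v, q) = (q*3)*q = (3*q)*q = 3*q²)
p(13, N(-5)) - 1*3011 = 3*(-3 + 3*(-5)*(1 - 5))² - 1*3011 = 3*(-3 + 3*(-5)*(-4))² - 3011 = 3*(-3 + 60)² - 3011 = 3*57² - 3011 = 3*3249 - 3011 = 9747 - 3011 = 6736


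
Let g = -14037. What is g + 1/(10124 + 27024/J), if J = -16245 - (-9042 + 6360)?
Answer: -642355518531/45761596 ≈ -14037.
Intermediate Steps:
J = -13563 (J = -16245 - 1*(-2682) = -16245 + 2682 = -13563)
g + 1/(10124 + 27024/J) = -14037 + 1/(10124 + 27024/(-13563)) = -14037 + 1/(10124 + 27024*(-1/13563)) = -14037 + 1/(10124 - 9008/4521) = -14037 + 1/(45761596/4521) = -14037 + 4521/45761596 = -642355518531/45761596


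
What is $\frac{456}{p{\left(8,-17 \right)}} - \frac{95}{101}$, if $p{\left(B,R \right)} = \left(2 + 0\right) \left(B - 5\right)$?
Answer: $\frac{7581}{101} \approx 75.059$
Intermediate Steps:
$p{\left(B,R \right)} = -10 + 2 B$ ($p{\left(B,R \right)} = 2 \left(B - 5\right) = 2 \left(-5 + B\right) = -10 + 2 B$)
$\frac{456}{p{\left(8,-17 \right)}} - \frac{95}{101} = \frac{456}{-10 + 2 \cdot 8} - \frac{95}{101} = \frac{456}{-10 + 16} - \frac{95}{101} = \frac{456}{6} - \frac{95}{101} = 456 \cdot \frac{1}{6} - \frac{95}{101} = 76 - \frac{95}{101} = \frac{7581}{101}$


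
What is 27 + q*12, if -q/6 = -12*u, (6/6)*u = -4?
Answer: -3429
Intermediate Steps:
u = -4
q = -288 (q = -(-72)*(-4) = -6*48 = -288)
27 + q*12 = 27 - 288*12 = 27 - 3456 = -3429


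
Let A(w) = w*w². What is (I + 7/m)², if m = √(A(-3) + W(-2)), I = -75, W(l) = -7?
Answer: 191201/34 + 525*I*√34/17 ≈ 5623.6 + 180.07*I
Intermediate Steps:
A(w) = w³
m = I*√34 (m = √((-3)³ - 7) = √(-27 - 7) = √(-34) = I*√34 ≈ 5.8309*I)
(I + 7/m)² = (-75 + 7/((I*√34)))² = (-75 + 7*(-I*√34/34))² = (-75 - 7*I*√34/34)²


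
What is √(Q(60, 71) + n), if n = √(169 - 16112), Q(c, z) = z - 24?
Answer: √(47 + I*√15943) ≈ 9.5323 + 6.623*I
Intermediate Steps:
Q(c, z) = -24 + z
n = I*√15943 (n = √(-15943) = I*√15943 ≈ 126.27*I)
√(Q(60, 71) + n) = √((-24 + 71) + I*√15943) = √(47 + I*√15943)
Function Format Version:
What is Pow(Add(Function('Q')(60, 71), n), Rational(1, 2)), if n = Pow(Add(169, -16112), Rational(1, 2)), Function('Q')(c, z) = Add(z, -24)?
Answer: Pow(Add(47, Mul(I, Pow(15943, Rational(1, 2)))), Rational(1, 2)) ≈ Add(9.5323, Mul(6.6230, I))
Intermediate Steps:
Function('Q')(c, z) = Add(-24, z)
n = Mul(I, Pow(15943, Rational(1, 2))) (n = Pow(-15943, Rational(1, 2)) = Mul(I, Pow(15943, Rational(1, 2))) ≈ Mul(126.27, I))
Pow(Add(Function('Q')(60, 71), n), Rational(1, 2)) = Pow(Add(Add(-24, 71), Mul(I, Pow(15943, Rational(1, 2)))), Rational(1, 2)) = Pow(Add(47, Mul(I, Pow(15943, Rational(1, 2)))), Rational(1, 2))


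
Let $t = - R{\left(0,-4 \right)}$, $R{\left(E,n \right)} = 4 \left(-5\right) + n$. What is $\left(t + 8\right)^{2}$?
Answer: $1024$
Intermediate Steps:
$R{\left(E,n \right)} = -20 + n$
$t = 24$ ($t = - (-20 - 4) = \left(-1\right) \left(-24\right) = 24$)
$\left(t + 8\right)^{2} = \left(24 + 8\right)^{2} = 32^{2} = 1024$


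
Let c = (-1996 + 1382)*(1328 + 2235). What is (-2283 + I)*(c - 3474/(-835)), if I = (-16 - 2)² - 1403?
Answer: 6141402368552/835 ≈ 7.3550e+9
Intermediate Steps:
c = -2187682 (c = -614*3563 = -2187682)
I = -1079 (I = (-18)² - 1403 = 324 - 1403 = -1079)
(-2283 + I)*(c - 3474/(-835)) = (-2283 - 1079)*(-2187682 - 3474/(-835)) = -3362*(-2187682 - 3474*(-1/835)) = -3362*(-2187682 + 3474/835) = -3362*(-1826710996/835) = 6141402368552/835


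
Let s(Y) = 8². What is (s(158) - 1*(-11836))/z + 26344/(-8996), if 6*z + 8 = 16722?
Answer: 25250098/18794893 ≈ 1.3435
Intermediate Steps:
z = 8357/3 (z = -4/3 + (⅙)*16722 = -4/3 + 2787 = 8357/3 ≈ 2785.7)
s(Y) = 64
(s(158) - 1*(-11836))/z + 26344/(-8996) = (64 - 1*(-11836))/(8357/3) + 26344/(-8996) = (64 + 11836)*(3/8357) + 26344*(-1/8996) = 11900*(3/8357) - 6586/2249 = 35700/8357 - 6586/2249 = 25250098/18794893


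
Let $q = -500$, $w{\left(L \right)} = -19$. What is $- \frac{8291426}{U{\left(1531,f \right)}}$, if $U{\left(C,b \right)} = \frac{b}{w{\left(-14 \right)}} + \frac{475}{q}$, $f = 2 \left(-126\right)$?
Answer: $- \frac{3150741880}{4679} \approx -6.7338 \cdot 10^{5}$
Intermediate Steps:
$f = -252$
$U{\left(C,b \right)} = - \frac{19}{20} - \frac{b}{19}$ ($U{\left(C,b \right)} = \frac{b}{-19} + \frac{475}{-500} = b \left(- \frac{1}{19}\right) + 475 \left(- \frac{1}{500}\right) = - \frac{b}{19} - \frac{19}{20} = - \frac{19}{20} - \frac{b}{19}$)
$- \frac{8291426}{U{\left(1531,f \right)}} = - \frac{8291426}{- \frac{19}{20} - - \frac{252}{19}} = - \frac{8291426}{- \frac{19}{20} + \frac{252}{19}} = - \frac{8291426}{\frac{4679}{380}} = \left(-8291426\right) \frac{380}{4679} = - \frac{3150741880}{4679}$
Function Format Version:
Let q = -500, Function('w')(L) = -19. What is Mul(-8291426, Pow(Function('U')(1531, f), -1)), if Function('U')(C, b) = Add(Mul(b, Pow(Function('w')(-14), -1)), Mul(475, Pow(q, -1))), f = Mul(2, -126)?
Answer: Rational(-3150741880, 4679) ≈ -6.7338e+5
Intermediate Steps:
f = -252
Function('U')(C, b) = Add(Rational(-19, 20), Mul(Rational(-1, 19), b)) (Function('U')(C, b) = Add(Mul(b, Pow(-19, -1)), Mul(475, Pow(-500, -1))) = Add(Mul(b, Rational(-1, 19)), Mul(475, Rational(-1, 500))) = Add(Mul(Rational(-1, 19), b), Rational(-19, 20)) = Add(Rational(-19, 20), Mul(Rational(-1, 19), b)))
Mul(-8291426, Pow(Function('U')(1531, f), -1)) = Mul(-8291426, Pow(Add(Rational(-19, 20), Mul(Rational(-1, 19), -252)), -1)) = Mul(-8291426, Pow(Add(Rational(-19, 20), Rational(252, 19)), -1)) = Mul(-8291426, Pow(Rational(4679, 380), -1)) = Mul(-8291426, Rational(380, 4679)) = Rational(-3150741880, 4679)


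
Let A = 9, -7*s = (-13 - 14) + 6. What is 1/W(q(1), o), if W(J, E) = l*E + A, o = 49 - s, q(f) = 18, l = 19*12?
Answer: 1/10497 ≈ 9.5265e-5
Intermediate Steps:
s = 3 (s = -((-13 - 14) + 6)/7 = -(-27 + 6)/7 = -1/7*(-21) = 3)
l = 228
o = 46 (o = 49 - 1*3 = 49 - 3 = 46)
W(J, E) = 9 + 228*E (W(J, E) = 228*E + 9 = 9 + 228*E)
1/W(q(1), o) = 1/(9 + 228*46) = 1/(9 + 10488) = 1/10497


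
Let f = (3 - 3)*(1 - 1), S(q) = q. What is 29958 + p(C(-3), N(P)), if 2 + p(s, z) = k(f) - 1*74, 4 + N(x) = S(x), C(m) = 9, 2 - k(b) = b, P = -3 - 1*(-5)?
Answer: 29884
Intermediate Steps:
P = 2 (P = -3 + 5 = 2)
f = 0 (f = 0*0 = 0)
k(b) = 2 - b
N(x) = -4 + x
p(s, z) = -74 (p(s, z) = -2 + ((2 - 1*0) - 1*74) = -2 + ((2 + 0) - 74) = -2 + (2 - 74) = -2 - 72 = -74)
29958 + p(C(-3), N(P)) = 29958 - 74 = 29884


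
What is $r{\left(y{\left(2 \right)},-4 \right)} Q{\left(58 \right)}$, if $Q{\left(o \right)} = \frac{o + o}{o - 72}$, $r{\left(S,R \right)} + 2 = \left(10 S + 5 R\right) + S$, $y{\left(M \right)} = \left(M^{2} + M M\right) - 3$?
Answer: $- \frac{1914}{7} \approx -273.43$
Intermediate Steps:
$y{\left(M \right)} = -3 + 2 M^{2}$ ($y{\left(M \right)} = \left(M^{2} + M^{2}\right) - 3 = 2 M^{2} - 3 = -3 + 2 M^{2}$)
$r{\left(S,R \right)} = -2 + 5 R + 11 S$ ($r{\left(S,R \right)} = -2 + \left(\left(10 S + 5 R\right) + S\right) = -2 + \left(\left(5 R + 10 S\right) + S\right) = -2 + \left(5 R + 11 S\right) = -2 + 5 R + 11 S$)
$Q{\left(o \right)} = \frac{2 o}{-72 + o}$
$r{\left(y{\left(2 \right)},-4 \right)} Q{\left(58 \right)} = \left(-2 + 5 \left(-4\right) + 11 \left(-3 + 2 \cdot 2^{2}\right)\right) 2 \cdot 58 \frac{1}{-72 + 58} = \left(-2 - 20 + 11 \left(-3 + 2 \cdot 4\right)\right) 2 \cdot 58 \frac{1}{-14} = \left(-2 - 20 + 11 \left(-3 + 8\right)\right) 2 \cdot 58 \left(- \frac{1}{14}\right) = \left(-2 - 20 + 11 \cdot 5\right) \left(- \frac{58}{7}\right) = \left(-2 - 20 + 55\right) \left(- \frac{58}{7}\right) = 33 \left(- \frac{58}{7}\right) = - \frac{1914}{7}$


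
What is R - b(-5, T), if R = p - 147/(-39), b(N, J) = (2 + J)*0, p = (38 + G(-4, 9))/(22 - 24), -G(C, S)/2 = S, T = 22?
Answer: -81/13 ≈ -6.2308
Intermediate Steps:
G(C, S) = -2*S
p = -10 (p = (38 - 2*9)/(22 - 24) = (38 - 18)/(-2) = 20*(-½) = -10)
b(N, J) = 0
R = -81/13 (R = -10 - 147/(-39) = -10 - 147*(-1)/39 = -10 - 1*(-49/13) = -10 + 49/13 = -81/13 ≈ -6.2308)
R - b(-5, T) = -81/13 - 1*0 = -81/13 + 0 = -81/13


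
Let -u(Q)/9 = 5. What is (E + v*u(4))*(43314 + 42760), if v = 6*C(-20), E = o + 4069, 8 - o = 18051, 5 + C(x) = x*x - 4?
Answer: -10289630256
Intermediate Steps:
C(x) = -9 + x**2 (C(x) = -5 + (x*x - 4) = -5 + (x**2 - 4) = -5 + (-4 + x**2) = -9 + x**2)
o = -18043 (o = 8 - 1*18051 = 8 - 18051 = -18043)
u(Q) = -45 (u(Q) = -9*5 = -45)
E = -13974 (E = -18043 + 4069 = -13974)
v = 2346 (v = 6*(-9 + (-20)**2) = 6*(-9 + 400) = 6*391 = 2346)
(E + v*u(4))*(43314 + 42760) = (-13974 + 2346*(-45))*(43314 + 42760) = (-13974 - 105570)*86074 = -119544*86074 = -10289630256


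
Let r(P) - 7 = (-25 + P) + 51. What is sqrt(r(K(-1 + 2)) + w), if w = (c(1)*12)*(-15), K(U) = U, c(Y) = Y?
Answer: I*sqrt(146) ≈ 12.083*I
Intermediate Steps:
r(P) = 33 + P (r(P) = 7 + ((-25 + P) + 51) = 7 + (26 + P) = 33 + P)
w = -180 (w = (1*12)*(-15) = 12*(-15) = -180)
sqrt(r(K(-1 + 2)) + w) = sqrt((33 + (-1 + 2)) - 180) = sqrt((33 + 1) - 180) = sqrt(34 - 180) = sqrt(-146) = I*sqrt(146)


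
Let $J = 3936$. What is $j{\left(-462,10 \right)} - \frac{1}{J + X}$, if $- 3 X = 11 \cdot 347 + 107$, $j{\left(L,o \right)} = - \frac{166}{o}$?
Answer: $- \frac{218129}{13140} \approx -16.6$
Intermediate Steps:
$X = -1308$ ($X = - \frac{11 \cdot 347 + 107}{3} = - \frac{3817 + 107}{3} = \left(- \frac{1}{3}\right) 3924 = -1308$)
$j{\left(-462,10 \right)} - \frac{1}{J + X} = - \frac{166}{10} - \frac{1}{3936 - 1308} = \left(-166\right) \frac{1}{10} - \frac{1}{2628} = - \frac{83}{5} - \frac{1}{2628} = - \frac{218129}{13140}$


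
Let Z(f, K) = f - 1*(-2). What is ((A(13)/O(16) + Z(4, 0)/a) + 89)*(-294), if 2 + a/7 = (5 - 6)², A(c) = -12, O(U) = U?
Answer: -51387/2 ≈ -25694.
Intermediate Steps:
Z(f, K) = 2 + f (Z(f, K) = f + 2 = 2 + f)
a = -7 (a = -14 + 7*(5 - 6)² = -14 + 7*(-1)² = -14 + 7*1 = -14 + 7 = -7)
((A(13)/O(16) + Z(4, 0)/a) + 89)*(-294) = ((-12/16 + (2 + 4)/(-7)) + 89)*(-294) = ((-12*1/16 + 6*(-⅐)) + 89)*(-294) = ((-¾ - 6/7) + 89)*(-294) = (-45/28 + 89)*(-294) = (2447/28)*(-294) = -51387/2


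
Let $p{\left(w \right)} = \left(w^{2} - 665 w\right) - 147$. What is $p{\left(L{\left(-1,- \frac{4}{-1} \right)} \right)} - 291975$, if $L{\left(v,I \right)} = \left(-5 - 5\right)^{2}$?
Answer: $-348622$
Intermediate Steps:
$L{\left(v,I \right)} = 100$ ($L{\left(v,I \right)} = \left(-10\right)^{2} = 100$)
$p{\left(w \right)} = -147 + w^{2} - 665 w$
$p{\left(L{\left(-1,- \frac{4}{-1} \right)} \right)} - 291975 = \left(-147 + 100^{2} - 66500\right) - 291975 = \left(-147 + 10000 - 66500\right) - 291975 = -56647 - 291975 = -348622$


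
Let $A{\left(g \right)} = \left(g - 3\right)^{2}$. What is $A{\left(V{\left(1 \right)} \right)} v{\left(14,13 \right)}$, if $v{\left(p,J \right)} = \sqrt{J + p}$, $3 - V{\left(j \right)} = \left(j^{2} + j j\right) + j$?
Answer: $27 \sqrt{3} \approx 46.765$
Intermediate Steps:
$V{\left(j \right)} = 3 - j - 2 j^{2}$ ($V{\left(j \right)} = 3 - \left(\left(j^{2} + j j\right) + j\right) = 3 - \left(\left(j^{2} + j^{2}\right) + j\right) = 3 - \left(2 j^{2} + j\right) = 3 - \left(j + 2 j^{2}\right) = 3 - j - 2 j^{2}$)
$A{\left(g \right)} = \left(-3 + g\right)^{2}$
$A{\left(V{\left(1 \right)} \right)} v{\left(14,13 \right)} = \left(-3 - \left(-2 + 2\right)\right)^{2} \sqrt{13 + 14} = \left(-3 - 0\right)^{2} \sqrt{27} = \left(-3 - 0\right)^{2} \cdot 3 \sqrt{3} = \left(-3 + 0\right)^{2} \cdot 3 \sqrt{3} = \left(-3\right)^{2} \cdot 3 \sqrt{3} = 9 \cdot 3 \sqrt{3} = 27 \sqrt{3}$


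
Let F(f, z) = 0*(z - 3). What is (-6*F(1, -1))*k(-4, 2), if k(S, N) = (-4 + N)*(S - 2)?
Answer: 0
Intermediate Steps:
k(S, N) = (-4 + N)*(-2 + S)
F(f, z) = 0 (F(f, z) = 0*(-3 + z) = 0)
(-6*F(1, -1))*k(-4, 2) = (-6*0)*(8 - 4*(-4) - 2*2 + 2*(-4)) = 0*(8 + 16 - 4 - 8) = 0*12 = 0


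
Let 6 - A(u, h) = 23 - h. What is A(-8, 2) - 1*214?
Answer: -229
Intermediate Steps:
A(u, h) = -17 + h (A(u, h) = 6 - (23 - h) = 6 + (-23 + h) = -17 + h)
A(-8, 2) - 1*214 = (-17 + 2) - 1*214 = -15 - 214 = -229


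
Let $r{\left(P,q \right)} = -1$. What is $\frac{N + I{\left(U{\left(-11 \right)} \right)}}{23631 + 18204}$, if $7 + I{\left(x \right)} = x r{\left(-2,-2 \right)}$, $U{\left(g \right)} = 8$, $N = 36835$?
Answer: $\frac{7364}{8367} \approx 0.88012$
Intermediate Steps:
$I{\left(x \right)} = -7 - x$ ($I{\left(x \right)} = -7 + x \left(-1\right) = -7 - x$)
$\frac{N + I{\left(U{\left(-11 \right)} \right)}}{23631 + 18204} = \frac{36835 - 15}{23631 + 18204} = \frac{36835 - 15}{41835} = \left(36835 - 15\right) \frac{1}{41835} = 36820 \cdot \frac{1}{41835} = \frac{7364}{8367}$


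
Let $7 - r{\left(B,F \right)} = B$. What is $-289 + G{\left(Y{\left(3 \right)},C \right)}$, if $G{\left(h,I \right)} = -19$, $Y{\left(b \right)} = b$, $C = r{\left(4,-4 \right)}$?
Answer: $-308$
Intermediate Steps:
$r{\left(B,F \right)} = 7 - B$
$C = 3$ ($C = 7 - 4 = 3$)
$-289 + G{\left(Y{\left(3 \right)},C \right)} = -289 - 19 = -308$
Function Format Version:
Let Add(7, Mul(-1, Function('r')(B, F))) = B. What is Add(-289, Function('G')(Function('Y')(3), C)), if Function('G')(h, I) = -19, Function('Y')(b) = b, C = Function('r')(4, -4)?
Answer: -308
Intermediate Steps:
Function('r')(B, F) = Add(7, Mul(-1, B))
C = 3 (C = Add(7, Mul(-1, 4)) = Add(7, -4) = 3)
Add(-289, Function('G')(Function('Y')(3), C)) = Add(-289, -19) = -308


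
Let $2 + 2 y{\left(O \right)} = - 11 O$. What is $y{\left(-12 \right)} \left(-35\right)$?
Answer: $-2275$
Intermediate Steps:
$y{\left(O \right)} = -1 - \frac{11 O}{2}$ ($y{\left(O \right)} = -1 + \frac{\left(-11\right) O}{2} = -1 - \frac{11 O}{2}$)
$y{\left(-12 \right)} \left(-35\right) = \left(-1 - -66\right) \left(-35\right) = \left(-1 + 66\right) \left(-35\right) = 65 \left(-35\right) = -2275$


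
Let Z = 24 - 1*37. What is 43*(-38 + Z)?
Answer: -2193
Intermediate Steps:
Z = -13 (Z = 24 - 37 = -13)
43*(-38 + Z) = 43*(-38 - 13) = 43*(-51) = -2193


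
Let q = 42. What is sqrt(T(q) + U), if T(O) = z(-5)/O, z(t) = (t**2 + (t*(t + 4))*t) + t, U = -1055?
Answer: I*sqrt(1861230)/42 ≈ 32.483*I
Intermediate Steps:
z(t) = t + t**2 + t**2*(4 + t) (z(t) = (t**2 + (t*(4 + t))*t) + t = (t**2 + t**2*(4 + t)) + t = t + t**2 + t**2*(4 + t))
T(O) = -5/O (T(O) = (-5*(1 + (-5)**2 + 5*(-5)))/O = (-5*(1 + 25 - 25))/O = (-5*1)/O = -5/O)
sqrt(T(q) + U) = sqrt(-5/42 - 1055) = sqrt(-44315/42) = I*sqrt(1861230)/42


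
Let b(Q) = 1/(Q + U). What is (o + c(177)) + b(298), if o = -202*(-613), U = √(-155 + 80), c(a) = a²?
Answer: 13790021543/88879 - 5*I*√3/88879 ≈ 1.5516e+5 - 9.7439e-5*I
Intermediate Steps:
U = 5*I*√3 (U = √(-75) = 5*I*√3 ≈ 8.6602*I)
b(Q) = 1/(Q + 5*I*√3)
o = 123826
(o + c(177)) + b(298) = (123826 + 177²) + 1/(298 + 5*I*√3) = (123826 + 31329) + 1/(298 + 5*I*√3) = 155155 + 1/(298 + 5*I*√3)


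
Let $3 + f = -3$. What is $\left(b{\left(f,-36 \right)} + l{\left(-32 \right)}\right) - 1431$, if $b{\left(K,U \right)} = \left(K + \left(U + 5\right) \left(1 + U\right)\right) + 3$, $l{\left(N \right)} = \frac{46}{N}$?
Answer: $- \frac{5607}{16} \approx -350.44$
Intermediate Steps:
$f = -6$ ($f = -3 - 3 = -6$)
$b{\left(K,U \right)} = 3 + K + \left(1 + U\right) \left(5 + U\right)$ ($b{\left(K,U \right)} = \left(K + \left(5 + U\right) \left(1 + U\right)\right) + 3 = \left(K + \left(1 + U\right) \left(5 + U\right)\right) + 3 = 3 + K + \left(1 + U\right) \left(5 + U\right)$)
$\left(b{\left(f,-36 \right)} + l{\left(-32 \right)}\right) - 1431 = \left(\left(8 - 6 + \left(-36\right)^{2} + 6 \left(-36\right)\right) + \frac{46}{-32}\right) - 1431 = \left(\left(8 - 6 + 1296 - 216\right) + 46 \left(- \frac{1}{32}\right)\right) - 1431 = \left(1082 - \frac{23}{16}\right) - 1431 = \frac{17289}{16} - 1431 = - \frac{5607}{16}$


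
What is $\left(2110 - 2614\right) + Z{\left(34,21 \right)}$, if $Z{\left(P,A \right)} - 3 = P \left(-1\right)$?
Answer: $-535$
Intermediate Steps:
$Z{\left(P,A \right)} = 3 - P$ ($Z{\left(P,A \right)} = 3 + P \left(-1\right) = 3 - P$)
$\left(2110 - 2614\right) + Z{\left(34,21 \right)} = \left(2110 - 2614\right) + \left(3 - 34\right) = -504 + \left(3 - 34\right) = -504 - 31 = -535$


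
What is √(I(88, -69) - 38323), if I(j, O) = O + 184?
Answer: 8*I*√597 ≈ 195.47*I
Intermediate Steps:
I(j, O) = 184 + O
√(I(88, -69) - 38323) = √((184 - 69) - 38323) = √(115 - 38323) = √(-38208) = 8*I*√597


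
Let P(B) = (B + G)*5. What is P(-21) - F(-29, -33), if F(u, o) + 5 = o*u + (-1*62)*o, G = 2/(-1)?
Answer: -3113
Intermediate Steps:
G = -2 (G = 2*(-1) = -2)
P(B) = -10 + 5*B (P(B) = (B - 2)*5 = (-2 + B)*5 = -10 + 5*B)
F(u, o) = -5 - 62*o + o*u (F(u, o) = -5 + (o*u + (-1*62)*o) = -5 + (o*u - 62*o) = -5 + (-62*o + o*u) = -5 - 62*o + o*u)
P(-21) - F(-29, -33) = (-10 + 5*(-21)) - (-5 - 62*(-33) - 33*(-29)) = (-10 - 105) - (-5 + 2046 + 957) = -115 - 1*2998 = -115 - 2998 = -3113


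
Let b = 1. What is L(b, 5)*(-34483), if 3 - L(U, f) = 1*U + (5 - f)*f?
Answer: -68966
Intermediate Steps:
L(U, f) = 3 - U - f*(5 - f) (L(U, f) = 3 - (1*U + (5 - f)*f) = 3 - (U + f*(5 - f)) = 3 + (-U - f*(5 - f)) = 3 - U - f*(5 - f))
L(b, 5)*(-34483) = (3 + 5² - 1*1 - 5*5)*(-34483) = (3 + 25 - 1 - 25)*(-34483) = 2*(-34483) = -68966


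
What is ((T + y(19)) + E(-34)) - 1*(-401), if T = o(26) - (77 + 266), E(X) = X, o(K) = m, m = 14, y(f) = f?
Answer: 57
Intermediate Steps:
o(K) = 14
T = -329 (T = 14 - (77 + 266) = 14 - 1*343 = 14 - 343 = -329)
((T + y(19)) + E(-34)) - 1*(-401) = ((-329 + 19) - 34) - 1*(-401) = (-310 - 34) + 401 = -344 + 401 = 57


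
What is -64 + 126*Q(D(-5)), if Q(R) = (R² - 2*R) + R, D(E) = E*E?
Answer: 75536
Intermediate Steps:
D(E) = E²
Q(R) = R² - R
-64 + 126*Q(D(-5)) = -64 + 126*((-5)²*(-1 + (-5)²)) = -64 + 126*(25*(-1 + 25)) = -64 + 126*(25*24) = -64 + 126*600 = -64 + 75600 = 75536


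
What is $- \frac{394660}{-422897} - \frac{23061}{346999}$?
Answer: $\frac{127194197623}{146744836103} \approx 0.86677$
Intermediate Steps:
$- \frac{394660}{-422897} - \frac{23061}{346999} = \left(-394660\right) \left(- \frac{1}{422897}\right) - \frac{23061}{346999} = \frac{394660}{422897} - \frac{23061}{346999} = \frac{127194197623}{146744836103}$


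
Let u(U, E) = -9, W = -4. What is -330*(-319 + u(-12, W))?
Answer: 108240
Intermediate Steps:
-330*(-319 + u(-12, W)) = -330*(-319 - 9) = -330*(-328) = 108240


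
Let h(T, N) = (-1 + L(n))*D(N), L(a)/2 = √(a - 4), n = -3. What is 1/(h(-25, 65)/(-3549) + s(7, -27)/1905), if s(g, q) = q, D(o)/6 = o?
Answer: 319608835/1159621961 + 733869500*I*√7/1159621961 ≈ 0.27561 + 1.6744*I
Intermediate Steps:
D(o) = 6*o
L(a) = 2*√(-4 + a) (L(a) = 2*√(a - 4) = 2*√(-4 + a))
h(T, N) = 6*N*(-1 + 2*I*√7) (h(T, N) = (-1 + 2*√(-4 - 3))*(6*N) = (-1 + 2*√(-7))*(6*N) = (-1 + 2*(I*√7))*(6*N) = (-1 + 2*I*√7)*(6*N) = 6*N*(-1 + 2*I*√7))
1/(h(-25, 65)/(-3549) + s(7, -27)/1905) = 1/((6*65*(-1 + 2*I*√7))/(-3549) - 27/1905) = 1/((-390 + 780*I*√7)*(-1/3549) - 27*1/1905) = 1/((10/91 - 20*I*√7/91) - 9/635) = 1/(5531/57785 - 20*I*√7/91)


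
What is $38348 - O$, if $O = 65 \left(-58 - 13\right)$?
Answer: $42963$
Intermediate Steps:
$O = -4615$ ($O = 65 \left(-71\right) = -4615$)
$38348 - O = 38348 - -4615 = 38348 + 4615 = 42963$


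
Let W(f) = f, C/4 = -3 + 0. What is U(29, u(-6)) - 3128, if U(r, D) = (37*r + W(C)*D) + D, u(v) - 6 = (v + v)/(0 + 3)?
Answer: -2077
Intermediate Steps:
C = -12 (C = 4*(-3 + 0) = 4*(-3) = -12)
u(v) = 6 + 2*v/3 (u(v) = 6 + (v + v)/(0 + 3) = 6 + (2*v)/3 = 6 + (2*v)*(1/3) = 6 + 2*v/3)
U(r, D) = -11*D + 37*r (U(r, D) = (37*r - 12*D) + D = (-12*D + 37*r) + D = -11*D + 37*r)
U(29, u(-6)) - 3128 = (-11*(6 + (2/3)*(-6)) + 37*29) - 3128 = (-11*(6 - 4) + 1073) - 3128 = (-11*2 + 1073) - 3128 = (-22 + 1073) - 3128 = 1051 - 3128 = -2077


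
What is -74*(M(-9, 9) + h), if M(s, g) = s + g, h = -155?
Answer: 11470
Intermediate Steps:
M(s, g) = g + s
-74*(M(-9, 9) + h) = -74*((9 - 9) - 155) = -74*(0 - 155) = -74*(-155) = 11470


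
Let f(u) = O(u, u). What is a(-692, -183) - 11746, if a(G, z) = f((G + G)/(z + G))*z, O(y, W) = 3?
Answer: -12295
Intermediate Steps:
f(u) = 3
a(G, z) = 3*z
a(-692, -183) - 11746 = 3*(-183) - 11746 = -549 - 11746 = -12295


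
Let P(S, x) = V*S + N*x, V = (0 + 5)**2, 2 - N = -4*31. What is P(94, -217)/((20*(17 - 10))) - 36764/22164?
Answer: -34941853/193935 ≈ -180.17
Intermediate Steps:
N = 126 (N = 2 - (-4)*31 = 2 - 1*(-124) = 2 + 124 = 126)
V = 25 (V = 5**2 = 25)
P(S, x) = 25*S + 126*x
P(94, -217)/((20*(17 - 10))) - 36764/22164 = (25*94 + 126*(-217))/((20*(17 - 10))) - 36764/22164 = (2350 - 27342)/((20*7)) - 36764*1/22164 = -24992/140 - 9191/5541 = -24992*1/140 - 9191/5541 = -6248/35 - 9191/5541 = -34941853/193935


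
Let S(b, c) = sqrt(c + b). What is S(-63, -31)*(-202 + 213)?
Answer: 11*I*sqrt(94) ≈ 106.65*I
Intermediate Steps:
S(b, c) = sqrt(b + c)
S(-63, -31)*(-202 + 213) = sqrt(-63 - 31)*(-202 + 213) = sqrt(-94)*11 = (I*sqrt(94))*11 = 11*I*sqrt(94)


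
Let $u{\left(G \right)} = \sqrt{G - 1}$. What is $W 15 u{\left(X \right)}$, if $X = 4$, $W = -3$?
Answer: $- 45 \sqrt{3} \approx -77.942$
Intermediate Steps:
$u{\left(G \right)} = \sqrt{-1 + G}$
$W 15 u{\left(X \right)} = \left(-3\right) 15 \sqrt{-1 + 4} = - 45 \sqrt{3}$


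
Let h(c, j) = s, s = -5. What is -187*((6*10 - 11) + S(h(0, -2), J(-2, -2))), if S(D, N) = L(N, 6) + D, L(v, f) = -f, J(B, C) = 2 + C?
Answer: -7106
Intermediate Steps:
h(c, j) = -5
S(D, N) = -6 + D (S(D, N) = -1*6 + D = -6 + D)
-187*((6*10 - 11) + S(h(0, -2), J(-2, -2))) = -187*((6*10 - 11) + (-6 - 5)) = -187*((60 - 11) - 11) = -187*(49 - 11) = -187*38 = -7106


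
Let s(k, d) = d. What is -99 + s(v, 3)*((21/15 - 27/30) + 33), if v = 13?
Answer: 3/2 ≈ 1.5000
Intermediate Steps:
-99 + s(v, 3)*((21/15 - 27/30) + 33) = -99 + 3*((21/15 - 27/30) + 33) = -99 + 3*((21*(1/15) - 27*1/30) + 33) = -99 + 3*((7/5 - 9/10) + 33) = -99 + 3*(1/2 + 33) = -99 + 3*(67/2) = -99 + 201/2 = 3/2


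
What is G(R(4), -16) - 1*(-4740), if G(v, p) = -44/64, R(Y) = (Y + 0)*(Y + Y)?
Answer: 75829/16 ≈ 4739.3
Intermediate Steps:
R(Y) = 2*Y² (R(Y) = Y*(2*Y) = 2*Y²)
G(v, p) = -11/16 (G(v, p) = -44/64 = -1*11/16 = -11/16)
G(R(4), -16) - 1*(-4740) = -11/16 - 1*(-4740) = -11/16 + 4740 = 75829/16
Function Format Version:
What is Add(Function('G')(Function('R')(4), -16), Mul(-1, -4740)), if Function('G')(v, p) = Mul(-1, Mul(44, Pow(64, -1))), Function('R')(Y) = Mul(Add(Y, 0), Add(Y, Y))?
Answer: Rational(75829, 16) ≈ 4739.3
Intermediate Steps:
Function('R')(Y) = Mul(2, Pow(Y, 2)) (Function('R')(Y) = Mul(Y, Mul(2, Y)) = Mul(2, Pow(Y, 2)))
Function('G')(v, p) = Rational(-11, 16) (Function('G')(v, p) = Mul(-1, Mul(44, Rational(1, 64))) = Mul(-1, Rational(11, 16)) = Rational(-11, 16))
Add(Function('G')(Function('R')(4), -16), Mul(-1, -4740)) = Add(Rational(-11, 16), Mul(-1, -4740)) = Add(Rational(-11, 16), 4740) = Rational(75829, 16)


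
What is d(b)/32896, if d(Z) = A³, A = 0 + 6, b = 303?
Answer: 27/4112 ≈ 0.0065661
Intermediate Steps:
A = 6
d(Z) = 216 (d(Z) = 6³ = 216)
d(b)/32896 = 216/32896 = 216*(1/32896) = 27/4112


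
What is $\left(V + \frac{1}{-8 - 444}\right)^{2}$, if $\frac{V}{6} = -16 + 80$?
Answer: $\frac{30125503489}{204304} \approx 1.4745 \cdot 10^{5}$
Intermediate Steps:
$V = 384$ ($V = 6 \left(-16 + 80\right) = 6 \cdot 64 = 384$)
$\left(V + \frac{1}{-8 - 444}\right)^{2} = \left(384 + \frac{1}{-8 - 444}\right)^{2} = \left(384 + \frac{1}{-452}\right)^{2} = \left(384 - \frac{1}{452}\right)^{2} = \left(\frac{173567}{452}\right)^{2} = \frac{30125503489}{204304}$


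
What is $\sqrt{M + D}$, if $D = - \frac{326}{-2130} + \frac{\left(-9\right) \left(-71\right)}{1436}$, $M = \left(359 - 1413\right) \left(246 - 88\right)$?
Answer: $\frac{i \sqrt{97374276143796795}}{764670} \approx 408.08 i$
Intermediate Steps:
$M = -166532$ ($M = \left(-1054\right) 158 = -166532$)
$D = \frac{914603}{1529340}$ ($D = \left(-326\right) \left(- \frac{1}{2130}\right) + 639 \cdot \frac{1}{1436} = \frac{163}{1065} + \frac{639}{1436} = \frac{914603}{1529340} \approx 0.59804$)
$\sqrt{M + D} = \sqrt{-166532 + \frac{914603}{1529340}} = \sqrt{- \frac{254683134277}{1529340}} = \frac{i \sqrt{97374276143796795}}{764670}$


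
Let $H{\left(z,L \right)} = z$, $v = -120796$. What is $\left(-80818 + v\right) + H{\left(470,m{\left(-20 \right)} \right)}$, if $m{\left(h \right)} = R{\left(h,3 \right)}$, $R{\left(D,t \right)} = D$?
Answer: $-201144$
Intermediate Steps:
$m{\left(h \right)} = h$
$\left(-80818 + v\right) + H{\left(470,m{\left(-20 \right)} \right)} = \left(-80818 - 120796\right) + 470 = -201614 + 470 = -201144$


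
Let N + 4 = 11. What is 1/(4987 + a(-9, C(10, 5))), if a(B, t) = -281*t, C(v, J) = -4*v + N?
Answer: 1/14260 ≈ 7.0126e-5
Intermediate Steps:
N = 7 (N = -4 + 11 = 7)
C(v, J) = 7 - 4*v (C(v, J) = -4*v + 7 = 7 - 4*v)
1/(4987 + a(-9, C(10, 5))) = 1/(4987 - 281*(7 - 4*10)) = 1/(4987 - 281*(7 - 40)) = 1/(4987 - 281*(-33)) = 1/(4987 + 9273) = 1/14260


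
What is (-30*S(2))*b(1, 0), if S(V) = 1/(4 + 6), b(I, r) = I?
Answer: -3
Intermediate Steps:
S(V) = ⅒ (S(V) = 1/10 = ⅒)
(-30*S(2))*b(1, 0) = -30*⅒*1 = -3*1 = -3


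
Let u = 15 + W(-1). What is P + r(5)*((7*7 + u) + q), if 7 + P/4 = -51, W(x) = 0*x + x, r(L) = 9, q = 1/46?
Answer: 15419/46 ≈ 335.20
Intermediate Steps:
q = 1/46 ≈ 0.021739
W(x) = x (W(x) = 0 + x = x)
P = -232 (P = -28 + 4*(-51) = -28 - 204 = -232)
u = 14 (u = 15 - 1 = 14)
P + r(5)*((7*7 + u) + q) = -232 + 9*((7*7 + 14) + 1/46) = -232 + 9*((49 + 14) + 1/46) = -232 + 9*(63 + 1/46) = -232 + 9*(2899/46) = -232 + 26091/46 = 15419/46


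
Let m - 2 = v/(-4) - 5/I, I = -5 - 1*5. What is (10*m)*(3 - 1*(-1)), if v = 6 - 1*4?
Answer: 80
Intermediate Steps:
v = 2 (v = 6 - 4 = 2)
I = -10 (I = -5 - 5 = -10)
m = 2 (m = 2 + (2/(-4) - 5/(-10)) = 2 + (2*(-1/4) - 5*(-1/10)) = 2 + (-1/2 + 1/2) = 2 + 0 = 2)
(10*m)*(3 - 1*(-1)) = (10*2)*(3 - 1*(-1)) = 20*(3 + 1) = 20*4 = 80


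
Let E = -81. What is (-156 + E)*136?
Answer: -32232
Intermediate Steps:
(-156 + E)*136 = (-156 - 81)*136 = -237*136 = -32232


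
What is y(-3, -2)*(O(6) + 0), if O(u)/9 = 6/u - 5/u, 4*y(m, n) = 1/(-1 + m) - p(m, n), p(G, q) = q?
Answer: 21/32 ≈ 0.65625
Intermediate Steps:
y(m, n) = -n/4 + 1/(4*(-1 + m)) (y(m, n) = (1/(-1 + m) - n)/4 = -n/4 + 1/(4*(-1 + m)))
O(u) = 9/u (O(u) = 9*(6/u - 5/u) = 9/u)
y(-3, -2)*(O(6) + 0) = ((1 - 2 - 1*(-3)*(-2))/(4*(-1 - 3)))*(9/6 + 0) = ((¼)*(1 - 2 - 6)/(-4))*(9*(⅙) + 0) = ((¼)*(-¼)*(-7))*(3/2 + 0) = (7/16)*(3/2) = 21/32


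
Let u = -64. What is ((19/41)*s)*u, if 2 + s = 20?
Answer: -21888/41 ≈ -533.85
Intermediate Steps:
s = 18 (s = -2 + 20 = 18)
((19/41)*s)*u = ((19/41)*18)*(-64) = (342/41)*(-64) = -21888/41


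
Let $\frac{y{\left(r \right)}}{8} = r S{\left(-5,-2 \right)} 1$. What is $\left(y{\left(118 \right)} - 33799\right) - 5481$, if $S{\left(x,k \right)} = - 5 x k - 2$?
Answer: $-88368$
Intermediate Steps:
$S{\left(x,k \right)} = -2 - 5 k x$ ($S{\left(x,k \right)} = - 5 k x - 2 = -2 - 5 k x$)
$y{\left(r \right)} = - 416 r$ ($y{\left(r \right)} = 8 r \left(-2 - \left(-10\right) \left(-5\right)\right) 1 = 8 r \left(-2 - 50\right) 1 = 8 r \left(-52\right) 1 = 8 - 52 r 1 = 8 \left(- 52 r\right) = - 416 r$)
$\left(y{\left(118 \right)} - 33799\right) - 5481 = \left(\left(-416\right) 118 - 33799\right) - 5481 = \left(-49088 - 33799\right) - 5481 = -82887 - 5481 = -88368$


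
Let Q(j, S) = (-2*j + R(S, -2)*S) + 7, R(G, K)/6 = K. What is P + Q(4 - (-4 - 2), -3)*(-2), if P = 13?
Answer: -33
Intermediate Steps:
R(G, K) = 6*K
Q(j, S) = 7 - 12*S - 2*j (Q(j, S) = (-2*j + (6*(-2))*S) + 7 = (-2*j - 12*S) + 7 = (-12*S - 2*j) + 7 = 7 - 12*S - 2*j)
P + Q(4 - (-4 - 2), -3)*(-2) = 13 + (7 - 12*(-3) - 2*(4 - (-4 - 2)))*(-2) = 13 + (7 + 36 - 2*(4 - 1*(-6)))*(-2) = 13 + (7 + 36 - 2*(4 + 6))*(-2) = 13 + (7 + 36 - 2*10)*(-2) = 13 + (7 + 36 - 20)*(-2) = 13 + 23*(-2) = 13 - 46 = -33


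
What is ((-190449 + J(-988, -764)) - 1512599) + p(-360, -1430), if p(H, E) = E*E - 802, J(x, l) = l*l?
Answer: 924746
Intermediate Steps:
J(x, l) = l**2
p(H, E) = -802 + E**2 (p(H, E) = E**2 - 802 = -802 + E**2)
((-190449 + J(-988, -764)) - 1512599) + p(-360, -1430) = ((-190449 + (-764)**2) - 1512599) + (-802 + (-1430)**2) = ((-190449 + 583696) - 1512599) + (-802 + 2044900) = (393247 - 1512599) + 2044098 = -1119352 + 2044098 = 924746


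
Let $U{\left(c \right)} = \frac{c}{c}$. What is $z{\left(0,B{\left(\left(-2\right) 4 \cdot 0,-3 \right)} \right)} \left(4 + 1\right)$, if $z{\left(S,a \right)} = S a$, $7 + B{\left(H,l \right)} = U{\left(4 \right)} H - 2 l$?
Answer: $0$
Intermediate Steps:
$U{\left(c \right)} = 1$
$B{\left(H,l \right)} = -7 + H - 2 l$ ($B{\left(H,l \right)} = -7 + \left(1 H - 2 l\right) = -7 + \left(H - 2 l\right) = -7 + H - 2 l$)
$z{\left(0,B{\left(\left(-2\right) 4 \cdot 0,-3 \right)} \right)} \left(4 + 1\right) = 0 \left(-7 + \left(-2\right) 4 \cdot 0 - -6\right) \left(4 + 1\right) = 0 \left(-7 - 0 + 6\right) 5 = 0 \left(-7 + 0 + 6\right) 5 = 0 \left(-1\right) 5 = 0 \cdot 5 = 0$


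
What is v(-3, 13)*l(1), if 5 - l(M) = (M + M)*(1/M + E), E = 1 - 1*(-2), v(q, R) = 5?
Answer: -15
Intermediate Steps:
E = 3 (E = 1 + 2 = 3)
l(M) = 5 - 2*M*(3 + 1/M) (l(M) = 5 - (M + M)*(1/M + 3) = 5 - 2*M*(3 + 1/M))
v(-3, 13)*l(1) = 5*(3 - 6*1) = 5*(3 - 6) = 5*(-3) = -15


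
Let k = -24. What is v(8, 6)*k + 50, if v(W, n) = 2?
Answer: 2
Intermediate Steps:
v(8, 6)*k + 50 = 2*(-24) + 50 = -48 + 50 = 2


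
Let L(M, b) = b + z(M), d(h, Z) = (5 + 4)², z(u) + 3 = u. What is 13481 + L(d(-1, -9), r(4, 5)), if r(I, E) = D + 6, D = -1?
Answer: 13564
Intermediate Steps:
z(u) = -3 + u
r(I, E) = 5 (r(I, E) = -1 + 6 = 5)
d(h, Z) = 81 (d(h, Z) = 9² = 81)
L(M, b) = -3 + M + b (L(M, b) = b + (-3 + M) = -3 + M + b)
13481 + L(d(-1, -9), r(4, 5)) = 13481 + (-3 + 81 + 5) = 13481 + 83 = 13564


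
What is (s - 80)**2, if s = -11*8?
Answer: 28224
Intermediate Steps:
s = -88
(s - 80)**2 = (-88 - 80)**2 = (-168)**2 = 28224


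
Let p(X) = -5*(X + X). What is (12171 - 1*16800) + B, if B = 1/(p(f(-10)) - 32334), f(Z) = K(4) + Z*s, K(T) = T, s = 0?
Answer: -149859247/32374 ≈ -4629.0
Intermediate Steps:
f(Z) = 4 (f(Z) = 4 + Z*0 = 4 + 0 = 4)
p(X) = -10*X
B = -1/32374 (B = 1/(-10*4 - 32334) = 1/(-40 - 32334) = 1/(-32374) = -1/32374 ≈ -3.0889e-5)
(12171 - 1*16800) + B = (12171 - 1*16800) - 1/32374 = (12171 - 16800) - 1/32374 = -4629 - 1/32374 = -149859247/32374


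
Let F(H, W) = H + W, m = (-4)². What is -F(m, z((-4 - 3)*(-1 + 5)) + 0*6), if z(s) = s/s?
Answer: -17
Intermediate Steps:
z(s) = 1
m = 16
-F(m, z((-4 - 3)*(-1 + 5)) + 0*6) = -(16 + (1 + 0*6)) = -(16 + (1 + 0)) = -(16 + 1) = -1*17 = -17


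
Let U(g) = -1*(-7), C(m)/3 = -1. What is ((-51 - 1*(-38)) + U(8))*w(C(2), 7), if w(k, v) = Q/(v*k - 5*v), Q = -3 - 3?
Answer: -9/14 ≈ -0.64286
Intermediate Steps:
Q = -6
C(m) = -3 (C(m) = 3*(-1) = -3)
U(g) = 7
w(k, v) = -6/(-5*v + k*v) (w(k, v) = -6/(v*k - 5*v) = -6/(k*v - 5*v) = -6/(-5*v + k*v))
((-51 - 1*(-38)) + U(8))*w(C(2), 7) = ((-51 - 1*(-38)) + 7)*(-6/(7*(-5 - 3))) = ((-51 + 38) + 7)*(-6*1/7/(-8)) = (-13 + 7)*(-6*1/7*(-1/8)) = -6*3/28 = -9/14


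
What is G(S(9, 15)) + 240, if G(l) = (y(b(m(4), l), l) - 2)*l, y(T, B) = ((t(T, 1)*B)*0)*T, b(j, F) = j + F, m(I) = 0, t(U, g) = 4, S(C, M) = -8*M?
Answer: 480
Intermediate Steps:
b(j, F) = F + j
y(T, B) = 0 (y(T, B) = ((4*B)*0)*T = 0*T = 0)
G(l) = -2*l (G(l) = (0 - 2)*l = -2*l)
G(S(9, 15)) + 240 = -(-16)*15 + 240 = -2*(-120) + 240 = 240 + 240 = 480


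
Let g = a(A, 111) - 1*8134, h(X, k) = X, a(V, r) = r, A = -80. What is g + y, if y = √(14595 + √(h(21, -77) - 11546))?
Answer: -8023 + √(14595 + 5*I*√461) ≈ -7902.2 + 0.44431*I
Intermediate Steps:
g = -8023 (g = 111 - 1*8134 = 111 - 8134 = -8023)
y = √(14595 + 5*I*√461) (y = √(14595 + √(21 - 11546)) = √(14595 + √(-11525)) = √(14595 + 5*I*√461) ≈ 120.81 + 0.4443*I)
g + y = -8023 + √(14595 + 5*I*√461)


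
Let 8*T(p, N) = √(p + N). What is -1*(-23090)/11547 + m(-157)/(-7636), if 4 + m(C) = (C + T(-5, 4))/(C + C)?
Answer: 352711309/176345784 + I/19181632 ≈ 2.0001 + 5.2133e-8*I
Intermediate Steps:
T(p, N) = √(N + p)/8 (T(p, N) = √(p + N)/8 = √(N + p)/8)
m(C) = -4 + (C + I/8)/(2*C) (m(C) = -4 + (C + √(4 - 5)/8)/(C + C) = -4 + (C + √(-1)/8)/((2*C)) = -4 + (C + I/8)*(1/(2*C)) = -4 + (C + I/8)/(2*C))
-1*(-23090)/11547 + m(-157)/(-7636) = -1*(-23090)/11547 + ((1/16)*(I - 56*(-157))/(-157))/(-7636) = 23090*(1/11547) + ((1/16)*(-1/157)*(I + 8792))*(-1/7636) = 23090/11547 + ((1/16)*(-1/157)*(8792 + I))*(-1/7636) = 23090/11547 + (-7/2 - I/2512)*(-1/7636) = 23090/11547 + (7/15272 + I/19181632) = 352711309/176345784 + I/19181632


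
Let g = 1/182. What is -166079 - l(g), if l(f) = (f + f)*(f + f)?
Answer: -1375300200/8281 ≈ -1.6608e+5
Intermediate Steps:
g = 1/182 ≈ 0.0054945
l(f) = 4*f² (l(f) = (2*f)*(2*f) = 4*f²)
-166079 - l(g) = -166079 - 4*(1/182)² = -166079 - 4/33124 = -166079 - 1*1/8281 = -166079 - 1/8281 = -1375300200/8281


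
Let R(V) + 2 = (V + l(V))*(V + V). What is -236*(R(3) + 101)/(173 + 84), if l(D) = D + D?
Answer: -36108/257 ≈ -140.50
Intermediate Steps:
l(D) = 2*D
R(V) = -2 + 6*V**2 (R(V) = -2 + (V + 2*V)*(V + V) = -2 + (3*V)*(2*V) = -2 + 6*V**2)
-236*(R(3) + 101)/(173 + 84) = -236*((-2 + 6*3**2) + 101)/(173 + 84) = -236*((-2 + 6*9) + 101)/257 = -236*((-2 + 54) + 101)/257 = -236*(52 + 101)/257 = -36108/257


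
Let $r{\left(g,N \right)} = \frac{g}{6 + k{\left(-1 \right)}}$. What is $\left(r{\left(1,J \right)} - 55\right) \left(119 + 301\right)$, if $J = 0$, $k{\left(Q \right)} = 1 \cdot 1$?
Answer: $-23040$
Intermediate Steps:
$k{\left(Q \right)} = 1$
$r{\left(g,N \right)} = \frac{g}{7}$ ($r{\left(g,N \right)} = \frac{g}{6 + 1} = \frac{g}{7}$)
$\left(r{\left(1,J \right)} - 55\right) \left(119 + 301\right) = \left(\frac{1}{7} \cdot 1 - 55\right) \left(119 + 301\right) = \left(\frac{1}{7} - 55\right) 420 = \left(- \frac{384}{7}\right) 420 = -23040$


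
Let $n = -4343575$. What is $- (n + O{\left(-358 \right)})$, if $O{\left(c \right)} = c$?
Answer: $4343933$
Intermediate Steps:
$- (n + O{\left(-358 \right)}) = - (-4343575 - 358) = \left(-1\right) \left(-4343933\right) = 4343933$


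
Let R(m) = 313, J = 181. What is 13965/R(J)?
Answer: 13965/313 ≈ 44.617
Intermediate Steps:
13965/R(J) = 13965/313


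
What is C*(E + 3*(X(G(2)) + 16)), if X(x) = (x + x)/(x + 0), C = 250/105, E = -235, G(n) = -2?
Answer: -9050/21 ≈ -430.95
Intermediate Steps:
C = 50/21 (C = 250*(1/105) = 50/21 ≈ 2.3810)
X(x) = 2 (X(x) = (2*x)/x = 2)
C*(E + 3*(X(G(2)) + 16)) = 50*(-235 + 3*(2 + 16))/21 = 50*(-235 + 3*18)/21 = 50*(-235 + 54)/21 = (50/21)*(-181) = -9050/21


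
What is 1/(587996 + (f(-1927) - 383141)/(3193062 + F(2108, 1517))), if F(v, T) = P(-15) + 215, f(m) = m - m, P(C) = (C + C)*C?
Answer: 3193727/1877898317951 ≈ 1.7007e-6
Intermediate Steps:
P(C) = 2*C² (P(C) = (2*C)*C = 2*C²)
f(m) = 0
F(v, T) = 665 (F(v, T) = 2*(-15)² + 215 = 2*225 + 215 = 450 + 215 = 665)
1/(587996 + (f(-1927) - 383141)/(3193062 + F(2108, 1517))) = 1/(587996 + (0 - 383141)/(3193062 + 665)) = 1/(587996 - 383141/3193727) = 1/(1877898317951/3193727) = 3193727/1877898317951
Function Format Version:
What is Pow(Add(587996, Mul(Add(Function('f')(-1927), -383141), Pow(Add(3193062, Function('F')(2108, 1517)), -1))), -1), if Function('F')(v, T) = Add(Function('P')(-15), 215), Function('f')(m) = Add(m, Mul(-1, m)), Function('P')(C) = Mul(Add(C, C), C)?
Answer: Rational(3193727, 1877898317951) ≈ 1.7007e-6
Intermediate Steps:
Function('P')(C) = Mul(2, Pow(C, 2)) (Function('P')(C) = Mul(Mul(2, C), C) = Mul(2, Pow(C, 2)))
Function('f')(m) = 0
Function('F')(v, T) = 665 (Function('F')(v, T) = Add(Mul(2, Pow(-15, 2)), 215) = Add(Mul(2, 225), 215) = Add(450, 215) = 665)
Pow(Add(587996, Mul(Add(Function('f')(-1927), -383141), Pow(Add(3193062, Function('F')(2108, 1517)), -1))), -1) = Pow(Add(587996, Mul(Add(0, -383141), Pow(Add(3193062, 665), -1))), -1) = Pow(Add(587996, Mul(-383141, Pow(3193727, -1))), -1) = Pow(Add(587996, Mul(-383141, Rational(1, 3193727))), -1) = Pow(Add(587996, Rational(-383141, 3193727)), -1) = Pow(Rational(1877898317951, 3193727), -1) = Rational(3193727, 1877898317951)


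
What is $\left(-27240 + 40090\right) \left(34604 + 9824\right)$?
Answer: $570899800$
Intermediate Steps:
$\left(-27240 + 40090\right) \left(34604 + 9824\right) = 12850 \cdot 44428 = 570899800$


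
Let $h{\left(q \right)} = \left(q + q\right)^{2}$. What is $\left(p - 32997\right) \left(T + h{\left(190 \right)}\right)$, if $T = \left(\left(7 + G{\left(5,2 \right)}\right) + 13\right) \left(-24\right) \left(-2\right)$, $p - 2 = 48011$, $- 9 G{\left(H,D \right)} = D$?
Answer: $\frac{6547696768}{3} \approx 2.1826 \cdot 10^{9}$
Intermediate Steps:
$G{\left(H,D \right)} = - \frac{D}{9}$
$h{\left(q \right)} = 4 q^{2}$ ($h{\left(q \right)} = \left(2 q\right)^{2} = 4 q^{2}$)
$p = 48013$ ($p = 2 + 48011 = 48013$)
$T = \frac{2848}{3}$ ($T = \left(\left(7 - \frac{2}{9}\right) + 13\right) \left(-24\right) \left(-2\right) = \left(\frac{61}{9} + 13\right) \left(-24\right) \left(-2\right) = \frac{178}{9} \left(-24\right) \left(-2\right) = \left(- \frac{1424}{3}\right) \left(-2\right) = \frac{2848}{3} \approx 949.33$)
$\left(p - 32997\right) \left(T + h{\left(190 \right)}\right) = \left(48013 - 32997\right) \left(\frac{2848}{3} + 4 \cdot 190^{2}\right) = 15016 \left(\frac{2848}{3} + 4 \cdot 36100\right) = 15016 \left(\frac{2848}{3} + 144400\right) = 15016 \cdot \frac{436048}{3} = \frac{6547696768}{3}$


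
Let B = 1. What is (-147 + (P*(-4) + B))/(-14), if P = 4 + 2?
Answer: 85/7 ≈ 12.143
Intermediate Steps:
P = 6
(-147 + (P*(-4) + B))/(-14) = (-147 + (6*(-4) + 1))/(-14) = -(-147 + (-24 + 1))/14 = -(-147 - 23)/14 = -1/14*(-170) = 85/7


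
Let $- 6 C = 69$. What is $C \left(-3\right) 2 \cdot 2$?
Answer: $138$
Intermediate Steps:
$C = - \frac{23}{2}$ ($C = \left(- \frac{1}{6}\right) 69 = - \frac{23}{2} \approx -11.5$)
$C \left(-3\right) 2 \cdot 2 = - \frac{23 \left(-3\right) 2 \cdot 2}{2} = - \frac{23 \left(\left(-6\right) 2\right)}{2} = \left(- \frac{23}{2}\right) \left(-12\right) = 138$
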